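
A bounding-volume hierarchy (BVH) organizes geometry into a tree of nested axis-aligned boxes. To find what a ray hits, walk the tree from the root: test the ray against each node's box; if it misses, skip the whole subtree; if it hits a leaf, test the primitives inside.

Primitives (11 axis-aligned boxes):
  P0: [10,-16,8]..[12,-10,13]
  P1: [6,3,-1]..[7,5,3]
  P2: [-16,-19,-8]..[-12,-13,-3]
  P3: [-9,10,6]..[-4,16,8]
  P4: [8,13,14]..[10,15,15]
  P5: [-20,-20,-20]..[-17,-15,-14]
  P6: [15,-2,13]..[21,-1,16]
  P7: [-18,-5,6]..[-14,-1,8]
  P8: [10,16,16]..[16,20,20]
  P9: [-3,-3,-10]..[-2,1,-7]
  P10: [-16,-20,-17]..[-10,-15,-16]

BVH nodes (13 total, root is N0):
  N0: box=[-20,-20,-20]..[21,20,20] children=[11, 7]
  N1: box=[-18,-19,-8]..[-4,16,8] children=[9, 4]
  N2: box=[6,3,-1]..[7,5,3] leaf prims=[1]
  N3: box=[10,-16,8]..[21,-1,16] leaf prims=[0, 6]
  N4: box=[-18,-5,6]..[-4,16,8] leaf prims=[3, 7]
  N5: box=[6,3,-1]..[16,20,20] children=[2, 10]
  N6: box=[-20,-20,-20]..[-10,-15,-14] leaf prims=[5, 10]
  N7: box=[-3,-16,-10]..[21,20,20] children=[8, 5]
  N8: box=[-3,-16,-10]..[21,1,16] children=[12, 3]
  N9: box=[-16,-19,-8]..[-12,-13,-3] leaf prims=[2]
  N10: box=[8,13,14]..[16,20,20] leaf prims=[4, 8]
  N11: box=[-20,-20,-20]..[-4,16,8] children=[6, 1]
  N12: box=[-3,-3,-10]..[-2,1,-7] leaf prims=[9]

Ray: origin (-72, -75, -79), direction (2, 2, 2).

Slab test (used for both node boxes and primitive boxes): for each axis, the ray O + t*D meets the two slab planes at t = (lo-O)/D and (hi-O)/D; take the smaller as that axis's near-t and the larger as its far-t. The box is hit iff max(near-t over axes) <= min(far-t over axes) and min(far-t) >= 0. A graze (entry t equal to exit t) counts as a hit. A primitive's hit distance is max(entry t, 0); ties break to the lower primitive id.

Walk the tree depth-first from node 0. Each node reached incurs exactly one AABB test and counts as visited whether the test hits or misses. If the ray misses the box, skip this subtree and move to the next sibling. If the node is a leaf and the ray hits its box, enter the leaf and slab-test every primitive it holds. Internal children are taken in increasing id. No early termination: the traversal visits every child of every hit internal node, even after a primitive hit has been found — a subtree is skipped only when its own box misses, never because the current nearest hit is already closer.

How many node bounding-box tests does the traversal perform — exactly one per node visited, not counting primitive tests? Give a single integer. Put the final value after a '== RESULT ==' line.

Traverse from the root:
N0 x:[26,93/2] y:[55/2,95/2] z:[59/2,99/2] -> hit [59/2,93/2], descend [7, 11]
  N7 x:[69/2,93/2] y:[59/2,95/2] z:[69/2,99/2] -> hit [69/2,93/2], descend [5, 8]
    N5 x:[39,44] y:[39,95/2] z:[39,99/2] -> hit [39,44], descend [2, 10]
      N2 x:[39,79/2] y:[39,40] z:[39,41] -> hit [39,79/2] leaf, test {P1@t=39}
      N10 x:[40,44] y:[44,95/2] z:[93/2,99/2] -> miss, prune
    N8 x:[69/2,93/2] y:[59/2,38] z:[69/2,95/2] -> hit [69/2,38], descend [3, 12]
      N3 x:[41,93/2] y:[59/2,37] z:[87/2,95/2] -> miss, prune
      N12 x:[69/2,35] y:[36,38] z:[69/2,36] -> miss, prune
  N11 x:[26,34] y:[55/2,91/2] z:[59/2,87/2] -> hit [59/2,34], descend [1, 6]
    N1 x:[27,34] y:[28,91/2] z:[71/2,87/2] -> miss, prune
    N6 x:[26,31] y:[55/2,30] z:[59/2,65/2] -> hit [59/2,30] leaf, test {P5(miss), P10(miss)}

11 AABB tests over nodes [0, 7, 5, 2, 10, 8, 3, 12, 11, 1, 6]; 2 leaves entered; closest P1.

== RESULT ==
11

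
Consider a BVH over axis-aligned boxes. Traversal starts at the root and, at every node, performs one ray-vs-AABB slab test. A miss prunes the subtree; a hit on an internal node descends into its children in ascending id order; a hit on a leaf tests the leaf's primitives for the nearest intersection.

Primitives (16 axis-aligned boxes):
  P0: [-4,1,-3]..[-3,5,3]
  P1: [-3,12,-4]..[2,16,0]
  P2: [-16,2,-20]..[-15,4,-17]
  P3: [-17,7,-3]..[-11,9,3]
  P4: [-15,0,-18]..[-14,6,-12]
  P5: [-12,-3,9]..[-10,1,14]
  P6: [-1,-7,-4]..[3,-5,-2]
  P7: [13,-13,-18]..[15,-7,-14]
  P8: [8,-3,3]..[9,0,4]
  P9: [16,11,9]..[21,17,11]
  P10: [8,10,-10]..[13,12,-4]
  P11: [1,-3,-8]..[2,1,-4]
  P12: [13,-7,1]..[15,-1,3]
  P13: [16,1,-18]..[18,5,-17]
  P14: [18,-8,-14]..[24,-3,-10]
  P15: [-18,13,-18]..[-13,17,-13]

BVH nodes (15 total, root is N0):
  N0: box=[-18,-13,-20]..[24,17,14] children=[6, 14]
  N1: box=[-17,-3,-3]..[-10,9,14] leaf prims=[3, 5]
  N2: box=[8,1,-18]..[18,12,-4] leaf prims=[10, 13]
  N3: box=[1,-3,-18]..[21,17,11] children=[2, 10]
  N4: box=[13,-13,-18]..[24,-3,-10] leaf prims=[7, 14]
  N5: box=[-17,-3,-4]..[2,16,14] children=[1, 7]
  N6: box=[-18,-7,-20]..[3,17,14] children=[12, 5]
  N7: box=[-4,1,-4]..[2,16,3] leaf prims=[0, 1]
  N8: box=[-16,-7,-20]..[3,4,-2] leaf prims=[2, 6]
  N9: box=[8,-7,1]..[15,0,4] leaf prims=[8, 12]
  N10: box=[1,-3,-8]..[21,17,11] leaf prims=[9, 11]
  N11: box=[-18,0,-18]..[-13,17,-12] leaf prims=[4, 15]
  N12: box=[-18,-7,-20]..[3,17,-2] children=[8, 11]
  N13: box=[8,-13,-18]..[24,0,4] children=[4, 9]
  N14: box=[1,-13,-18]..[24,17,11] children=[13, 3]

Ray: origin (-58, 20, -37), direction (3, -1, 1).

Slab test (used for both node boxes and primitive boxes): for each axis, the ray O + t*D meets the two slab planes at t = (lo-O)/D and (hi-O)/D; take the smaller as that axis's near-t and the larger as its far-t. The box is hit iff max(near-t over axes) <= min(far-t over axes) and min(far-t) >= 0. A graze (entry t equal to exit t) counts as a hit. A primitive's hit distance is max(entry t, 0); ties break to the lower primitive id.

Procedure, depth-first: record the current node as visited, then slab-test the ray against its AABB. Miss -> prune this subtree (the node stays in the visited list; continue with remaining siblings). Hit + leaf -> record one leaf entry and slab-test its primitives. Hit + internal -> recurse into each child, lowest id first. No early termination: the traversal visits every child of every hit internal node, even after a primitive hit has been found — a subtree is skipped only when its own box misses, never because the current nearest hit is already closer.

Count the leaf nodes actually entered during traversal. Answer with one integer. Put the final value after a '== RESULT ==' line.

Trace the traversal:
N0 x:[40/3,82/3] y:[3,33] z:[17,51] -> hit [17,82/3], descend [6, 14]
  N6 x:[40/3,61/3] y:[3,27] z:[17,51] -> hit [17,61/3], descend [5, 12]
    N5 x:[41/3,20] y:[4,23] z:[33,51] -> miss, prune
    N12 x:[40/3,61/3] y:[3,27] z:[17,35] -> hit [17,61/3], descend [8, 11]
      N8 x:[14,61/3] y:[16,27] z:[17,35] -> hit [17,61/3] leaf, test {P2(miss), P6(miss)}
      N11 x:[40/3,15] y:[3,20] z:[19,25] -> miss, prune
  N14 x:[59/3,82/3] y:[3,33] z:[19,48] -> hit [59/3,82/3], descend [3, 13]
    N3 x:[59/3,79/3] y:[3,23] z:[19,48] -> hit [59/3,23], descend [2, 10]
      N2 x:[22,76/3] y:[8,19] z:[19,33] -> miss, prune
      N10 x:[59/3,79/3] y:[3,23] z:[29,48] -> miss, prune
    N13 x:[22,82/3] y:[20,33] z:[19,41] -> hit [22,82/3], descend [4, 9]
      N4 x:[71/3,82/3] y:[23,33] z:[19,27] -> hit [71/3,27] leaf, test {P7(miss), P14@t=76/3}
      N9 x:[22,73/3] y:[20,27] z:[38,41] -> miss, prune

order=[0, 6, 5, 12, 8, 11, 14, 3, 2, 10, 13, 4, 9]  |boxes|=13  |leaves|=2  hit=P14

== RESULT ==
2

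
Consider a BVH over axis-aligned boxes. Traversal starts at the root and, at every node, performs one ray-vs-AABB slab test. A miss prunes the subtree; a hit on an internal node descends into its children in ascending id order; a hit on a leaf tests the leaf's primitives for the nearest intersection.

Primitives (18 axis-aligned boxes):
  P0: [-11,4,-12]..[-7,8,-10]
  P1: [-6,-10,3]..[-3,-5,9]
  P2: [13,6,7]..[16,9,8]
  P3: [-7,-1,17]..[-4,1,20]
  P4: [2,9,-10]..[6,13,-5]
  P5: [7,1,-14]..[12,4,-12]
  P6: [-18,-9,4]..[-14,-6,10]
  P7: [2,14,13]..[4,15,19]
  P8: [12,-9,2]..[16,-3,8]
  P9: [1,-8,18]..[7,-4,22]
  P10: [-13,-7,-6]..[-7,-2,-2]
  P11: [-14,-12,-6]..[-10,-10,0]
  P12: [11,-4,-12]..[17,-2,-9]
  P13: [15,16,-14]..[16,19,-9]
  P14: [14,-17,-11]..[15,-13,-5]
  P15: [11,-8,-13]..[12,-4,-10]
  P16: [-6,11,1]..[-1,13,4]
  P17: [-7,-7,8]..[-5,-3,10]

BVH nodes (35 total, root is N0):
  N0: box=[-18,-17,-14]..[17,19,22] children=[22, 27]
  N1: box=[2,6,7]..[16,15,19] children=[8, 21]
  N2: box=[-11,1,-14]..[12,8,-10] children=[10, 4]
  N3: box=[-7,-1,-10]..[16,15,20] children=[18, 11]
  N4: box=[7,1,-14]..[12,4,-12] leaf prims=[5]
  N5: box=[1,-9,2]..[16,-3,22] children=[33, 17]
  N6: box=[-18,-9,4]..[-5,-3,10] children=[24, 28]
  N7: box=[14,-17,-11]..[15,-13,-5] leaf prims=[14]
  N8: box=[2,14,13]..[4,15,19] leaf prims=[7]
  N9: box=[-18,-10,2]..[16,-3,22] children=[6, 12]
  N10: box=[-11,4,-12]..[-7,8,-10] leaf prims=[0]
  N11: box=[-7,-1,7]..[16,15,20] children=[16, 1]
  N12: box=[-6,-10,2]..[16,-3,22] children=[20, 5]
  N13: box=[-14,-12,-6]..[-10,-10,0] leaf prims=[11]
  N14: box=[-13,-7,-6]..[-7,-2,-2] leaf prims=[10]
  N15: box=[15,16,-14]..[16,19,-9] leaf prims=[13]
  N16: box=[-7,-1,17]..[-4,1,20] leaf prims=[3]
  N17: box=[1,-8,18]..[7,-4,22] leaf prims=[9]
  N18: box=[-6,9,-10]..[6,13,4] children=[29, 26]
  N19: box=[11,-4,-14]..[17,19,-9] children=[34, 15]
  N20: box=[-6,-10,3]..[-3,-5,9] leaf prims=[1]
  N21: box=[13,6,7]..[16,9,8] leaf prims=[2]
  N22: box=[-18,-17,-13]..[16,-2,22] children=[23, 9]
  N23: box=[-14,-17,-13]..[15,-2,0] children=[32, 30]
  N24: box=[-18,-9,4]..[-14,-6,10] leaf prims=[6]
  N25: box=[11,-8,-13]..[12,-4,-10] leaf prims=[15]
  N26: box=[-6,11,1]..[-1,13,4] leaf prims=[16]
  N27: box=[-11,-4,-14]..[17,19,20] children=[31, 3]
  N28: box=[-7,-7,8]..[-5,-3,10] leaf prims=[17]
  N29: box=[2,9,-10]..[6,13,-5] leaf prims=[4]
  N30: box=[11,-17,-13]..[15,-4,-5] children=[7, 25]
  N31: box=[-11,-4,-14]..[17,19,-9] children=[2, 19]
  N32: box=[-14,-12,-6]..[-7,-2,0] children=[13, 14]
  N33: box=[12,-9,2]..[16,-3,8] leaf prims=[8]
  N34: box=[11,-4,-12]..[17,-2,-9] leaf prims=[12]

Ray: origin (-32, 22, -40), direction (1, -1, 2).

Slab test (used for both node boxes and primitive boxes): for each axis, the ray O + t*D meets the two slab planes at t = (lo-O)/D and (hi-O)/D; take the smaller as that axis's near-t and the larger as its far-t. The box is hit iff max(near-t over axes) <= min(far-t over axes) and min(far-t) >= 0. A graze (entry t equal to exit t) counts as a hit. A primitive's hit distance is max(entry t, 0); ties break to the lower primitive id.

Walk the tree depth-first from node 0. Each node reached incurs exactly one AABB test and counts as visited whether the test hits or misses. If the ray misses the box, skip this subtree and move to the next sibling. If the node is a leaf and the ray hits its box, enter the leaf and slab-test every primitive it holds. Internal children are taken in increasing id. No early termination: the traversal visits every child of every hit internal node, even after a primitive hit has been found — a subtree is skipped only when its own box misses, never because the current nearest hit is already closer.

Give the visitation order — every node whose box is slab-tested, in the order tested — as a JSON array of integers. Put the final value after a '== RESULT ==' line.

Traverse from the root:
N0 x:[14,49] y:[3,39] z:[13,31] -> hit [14,31], descend [22, 27]
  N22 x:[14,48] y:[24,39] z:[27/2,31] -> hit [24,31], descend [9, 23]
    N9 x:[14,48] y:[25,32] z:[21,31] -> hit [25,31], descend [6, 12]
      N6 x:[14,27] y:[25,31] z:[22,25] -> hit [25,25], descend [24, 28]
        N24 x:[14,18] y:[28,31] z:[22,25] -> miss, prune
        N28 x:[25,27] y:[25,29] z:[24,25] -> hit [25,25] leaf, test {P17@t=25}
      N12 x:[26,48] y:[25,32] z:[21,31] -> hit [26,31], descend [5, 20]
        N5 x:[33,48] y:[25,31] z:[21,31] -> miss, prune
        N20 x:[26,29] y:[27,32] z:[43/2,49/2] -> miss, prune
    N23 x:[18,47] y:[24,39] z:[27/2,20] -> miss, prune
  N27 x:[21,49] y:[3,26] z:[13,30] -> hit [21,26], descend [3, 31]
    N3 x:[25,48] y:[7,23] z:[15,30] -> miss, prune
    N31 x:[21,49] y:[3,26] z:[13,31/2] -> miss, prune

13 AABB tests over nodes [0, 22, 9, 6, 24, 28, 12, 5, 20, 23, 27, 3, 31]; 1 leaf entered; closest P17.

== RESULT ==
[0, 22, 9, 6, 24, 28, 12, 5, 20, 23, 27, 3, 31]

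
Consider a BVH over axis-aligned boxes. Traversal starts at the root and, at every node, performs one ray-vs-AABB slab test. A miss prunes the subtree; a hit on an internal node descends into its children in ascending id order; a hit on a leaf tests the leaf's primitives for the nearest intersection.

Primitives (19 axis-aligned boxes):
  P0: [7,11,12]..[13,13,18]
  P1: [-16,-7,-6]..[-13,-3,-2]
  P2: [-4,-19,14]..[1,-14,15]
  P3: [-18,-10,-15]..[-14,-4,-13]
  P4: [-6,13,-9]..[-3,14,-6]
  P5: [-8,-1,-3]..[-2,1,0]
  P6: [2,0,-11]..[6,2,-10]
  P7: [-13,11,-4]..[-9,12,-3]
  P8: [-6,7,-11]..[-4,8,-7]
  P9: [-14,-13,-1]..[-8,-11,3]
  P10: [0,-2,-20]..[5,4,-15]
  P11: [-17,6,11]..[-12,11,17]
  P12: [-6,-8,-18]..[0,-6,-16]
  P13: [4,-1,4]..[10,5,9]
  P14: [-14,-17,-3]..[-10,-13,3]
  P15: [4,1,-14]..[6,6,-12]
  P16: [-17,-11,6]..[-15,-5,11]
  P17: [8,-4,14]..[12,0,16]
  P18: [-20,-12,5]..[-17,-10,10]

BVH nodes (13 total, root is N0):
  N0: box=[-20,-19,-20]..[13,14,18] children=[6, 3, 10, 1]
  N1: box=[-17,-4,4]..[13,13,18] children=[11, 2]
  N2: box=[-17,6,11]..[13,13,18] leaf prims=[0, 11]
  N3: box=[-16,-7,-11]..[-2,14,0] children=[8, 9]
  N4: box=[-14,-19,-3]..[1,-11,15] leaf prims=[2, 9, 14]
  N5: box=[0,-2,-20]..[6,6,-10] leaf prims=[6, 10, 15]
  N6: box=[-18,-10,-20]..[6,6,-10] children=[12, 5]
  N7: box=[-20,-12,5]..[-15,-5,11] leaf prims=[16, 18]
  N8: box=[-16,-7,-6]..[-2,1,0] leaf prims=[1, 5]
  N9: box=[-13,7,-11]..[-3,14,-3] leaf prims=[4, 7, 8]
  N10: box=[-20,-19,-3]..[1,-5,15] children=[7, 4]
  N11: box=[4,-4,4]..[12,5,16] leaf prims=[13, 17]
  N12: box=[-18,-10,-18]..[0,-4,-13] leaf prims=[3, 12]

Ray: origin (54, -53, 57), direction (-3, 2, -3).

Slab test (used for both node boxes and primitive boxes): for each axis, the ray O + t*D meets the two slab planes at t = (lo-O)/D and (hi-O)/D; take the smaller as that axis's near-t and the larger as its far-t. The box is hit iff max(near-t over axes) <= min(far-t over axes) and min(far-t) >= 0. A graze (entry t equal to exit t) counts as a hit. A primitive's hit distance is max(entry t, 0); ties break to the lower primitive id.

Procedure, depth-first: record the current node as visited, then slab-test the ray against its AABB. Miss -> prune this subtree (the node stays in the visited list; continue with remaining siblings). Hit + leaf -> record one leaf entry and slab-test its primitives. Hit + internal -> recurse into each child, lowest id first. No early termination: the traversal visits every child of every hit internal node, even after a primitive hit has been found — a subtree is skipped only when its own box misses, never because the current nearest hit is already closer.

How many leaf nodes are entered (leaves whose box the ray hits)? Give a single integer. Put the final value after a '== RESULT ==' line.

Walk:
N0 x:[41/3,74/3] y:[17,67/2] z:[13,77/3] -> hit [17,74/3], descend [1, 3, 6, 10]
  N1 x:[41/3,71/3] y:[49/2,33] z:[13,53/3] -> miss, prune
  N3 x:[56/3,70/3] y:[23,67/2] z:[19,68/3] -> miss, prune
  N6 x:[16,24] y:[43/2,59/2] z:[67/3,77/3] -> hit [67/3,24], descend [5, 12]
    N5 x:[16,18] y:[51/2,59/2] z:[67/3,77/3] -> miss, prune
    N12 x:[18,24] y:[43/2,49/2] z:[70/3,25] -> hit [70/3,24] leaf, test {P3@t=70/3, P12(miss)}
  N10 x:[53/3,74/3] y:[17,24] z:[14,20] -> hit [53/3,20], descend [4, 7]
    N4 x:[53/3,68/3] y:[17,21] z:[14,20] -> hit [53/3,20] leaf, test {P2(miss), P9(miss), P14(miss)}
    N7 x:[23,74/3] y:[41/2,24] z:[46/3,52/3] -> miss, prune

order=[0, 1, 3, 6, 5, 12, 10, 4, 7]  |boxes|=9  |leaves|=2  hit=P3

== RESULT ==
2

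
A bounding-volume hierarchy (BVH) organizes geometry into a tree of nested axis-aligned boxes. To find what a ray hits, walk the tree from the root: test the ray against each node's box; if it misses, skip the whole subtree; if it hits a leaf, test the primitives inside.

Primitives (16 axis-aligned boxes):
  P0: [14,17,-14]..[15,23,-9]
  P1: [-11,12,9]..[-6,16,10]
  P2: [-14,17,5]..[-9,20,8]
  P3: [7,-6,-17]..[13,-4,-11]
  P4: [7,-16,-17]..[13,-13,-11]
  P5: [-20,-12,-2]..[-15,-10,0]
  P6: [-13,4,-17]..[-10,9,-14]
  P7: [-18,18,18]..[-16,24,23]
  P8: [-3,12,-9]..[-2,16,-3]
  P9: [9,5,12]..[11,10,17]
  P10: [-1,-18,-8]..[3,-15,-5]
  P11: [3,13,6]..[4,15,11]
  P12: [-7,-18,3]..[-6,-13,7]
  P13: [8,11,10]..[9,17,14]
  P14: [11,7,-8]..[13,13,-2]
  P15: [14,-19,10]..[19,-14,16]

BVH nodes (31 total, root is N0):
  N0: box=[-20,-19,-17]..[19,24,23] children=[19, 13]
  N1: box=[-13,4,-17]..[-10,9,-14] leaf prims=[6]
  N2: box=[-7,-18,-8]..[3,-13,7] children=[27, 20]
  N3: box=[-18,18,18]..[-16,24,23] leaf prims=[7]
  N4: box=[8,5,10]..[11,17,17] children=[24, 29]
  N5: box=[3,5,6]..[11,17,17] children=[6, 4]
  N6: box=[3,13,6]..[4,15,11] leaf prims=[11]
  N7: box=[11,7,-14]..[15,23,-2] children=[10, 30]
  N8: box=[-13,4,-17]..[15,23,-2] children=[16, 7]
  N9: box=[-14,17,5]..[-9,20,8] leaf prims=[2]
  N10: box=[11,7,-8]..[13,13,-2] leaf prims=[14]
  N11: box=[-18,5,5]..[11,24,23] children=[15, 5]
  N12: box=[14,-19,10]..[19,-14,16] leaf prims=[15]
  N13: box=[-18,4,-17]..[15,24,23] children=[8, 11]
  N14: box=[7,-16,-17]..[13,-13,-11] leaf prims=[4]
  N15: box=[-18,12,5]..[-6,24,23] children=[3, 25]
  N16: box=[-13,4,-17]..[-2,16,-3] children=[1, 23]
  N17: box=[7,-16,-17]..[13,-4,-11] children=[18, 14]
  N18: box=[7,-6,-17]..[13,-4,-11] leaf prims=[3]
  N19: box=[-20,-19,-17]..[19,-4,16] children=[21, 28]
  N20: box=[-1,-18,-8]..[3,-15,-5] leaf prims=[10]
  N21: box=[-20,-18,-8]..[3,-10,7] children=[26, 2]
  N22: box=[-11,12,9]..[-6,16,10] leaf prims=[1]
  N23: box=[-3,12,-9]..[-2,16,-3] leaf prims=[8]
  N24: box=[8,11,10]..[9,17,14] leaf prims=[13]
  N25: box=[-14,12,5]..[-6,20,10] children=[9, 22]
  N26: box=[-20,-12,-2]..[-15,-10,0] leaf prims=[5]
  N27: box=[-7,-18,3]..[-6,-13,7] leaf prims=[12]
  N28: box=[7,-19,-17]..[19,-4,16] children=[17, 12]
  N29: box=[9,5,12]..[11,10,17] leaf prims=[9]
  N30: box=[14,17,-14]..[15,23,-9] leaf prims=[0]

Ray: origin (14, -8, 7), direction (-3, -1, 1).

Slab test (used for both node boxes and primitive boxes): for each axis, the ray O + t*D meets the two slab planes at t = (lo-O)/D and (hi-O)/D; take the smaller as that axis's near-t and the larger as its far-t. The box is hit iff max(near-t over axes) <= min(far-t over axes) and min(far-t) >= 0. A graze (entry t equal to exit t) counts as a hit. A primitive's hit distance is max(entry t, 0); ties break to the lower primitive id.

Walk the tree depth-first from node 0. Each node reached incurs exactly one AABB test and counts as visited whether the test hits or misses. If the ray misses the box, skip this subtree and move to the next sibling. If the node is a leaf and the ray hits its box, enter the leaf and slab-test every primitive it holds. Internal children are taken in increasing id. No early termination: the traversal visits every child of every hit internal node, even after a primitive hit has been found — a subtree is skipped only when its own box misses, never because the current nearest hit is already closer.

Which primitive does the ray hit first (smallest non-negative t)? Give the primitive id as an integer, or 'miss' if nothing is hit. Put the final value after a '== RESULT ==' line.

Walk:
N0 x:[-5/3,34/3] y:[-32,11] z:[-24,16] -> hit [-5/3,11], descend [13, 19]
  N13 x:[-1/3,32/3] y:[-32,-12] z:[-24,16] -> miss, prune
  N19 x:[-5/3,34/3] y:[-4,11] z:[-24,9] -> hit [-5/3,9], descend [21, 28]
    N21 x:[11/3,34/3] y:[2,10] z:[-15,0] -> miss, prune
    N28 x:[-5/3,7/3] y:[-4,11] z:[-24,9] -> hit [-5/3,7/3], descend [12, 17]
      N12 x:[-5/3,0] y:[6,11] z:[3,9] -> miss, prune
      N17 x:[1/3,7/3] y:[-4,8] z:[-24,-18] -> miss, prune

Visited [0, 13, 19, 21, 28, 12, 17]. Tests: 7 box, 0 leaf. Nearest: miss.

== RESULT ==
miss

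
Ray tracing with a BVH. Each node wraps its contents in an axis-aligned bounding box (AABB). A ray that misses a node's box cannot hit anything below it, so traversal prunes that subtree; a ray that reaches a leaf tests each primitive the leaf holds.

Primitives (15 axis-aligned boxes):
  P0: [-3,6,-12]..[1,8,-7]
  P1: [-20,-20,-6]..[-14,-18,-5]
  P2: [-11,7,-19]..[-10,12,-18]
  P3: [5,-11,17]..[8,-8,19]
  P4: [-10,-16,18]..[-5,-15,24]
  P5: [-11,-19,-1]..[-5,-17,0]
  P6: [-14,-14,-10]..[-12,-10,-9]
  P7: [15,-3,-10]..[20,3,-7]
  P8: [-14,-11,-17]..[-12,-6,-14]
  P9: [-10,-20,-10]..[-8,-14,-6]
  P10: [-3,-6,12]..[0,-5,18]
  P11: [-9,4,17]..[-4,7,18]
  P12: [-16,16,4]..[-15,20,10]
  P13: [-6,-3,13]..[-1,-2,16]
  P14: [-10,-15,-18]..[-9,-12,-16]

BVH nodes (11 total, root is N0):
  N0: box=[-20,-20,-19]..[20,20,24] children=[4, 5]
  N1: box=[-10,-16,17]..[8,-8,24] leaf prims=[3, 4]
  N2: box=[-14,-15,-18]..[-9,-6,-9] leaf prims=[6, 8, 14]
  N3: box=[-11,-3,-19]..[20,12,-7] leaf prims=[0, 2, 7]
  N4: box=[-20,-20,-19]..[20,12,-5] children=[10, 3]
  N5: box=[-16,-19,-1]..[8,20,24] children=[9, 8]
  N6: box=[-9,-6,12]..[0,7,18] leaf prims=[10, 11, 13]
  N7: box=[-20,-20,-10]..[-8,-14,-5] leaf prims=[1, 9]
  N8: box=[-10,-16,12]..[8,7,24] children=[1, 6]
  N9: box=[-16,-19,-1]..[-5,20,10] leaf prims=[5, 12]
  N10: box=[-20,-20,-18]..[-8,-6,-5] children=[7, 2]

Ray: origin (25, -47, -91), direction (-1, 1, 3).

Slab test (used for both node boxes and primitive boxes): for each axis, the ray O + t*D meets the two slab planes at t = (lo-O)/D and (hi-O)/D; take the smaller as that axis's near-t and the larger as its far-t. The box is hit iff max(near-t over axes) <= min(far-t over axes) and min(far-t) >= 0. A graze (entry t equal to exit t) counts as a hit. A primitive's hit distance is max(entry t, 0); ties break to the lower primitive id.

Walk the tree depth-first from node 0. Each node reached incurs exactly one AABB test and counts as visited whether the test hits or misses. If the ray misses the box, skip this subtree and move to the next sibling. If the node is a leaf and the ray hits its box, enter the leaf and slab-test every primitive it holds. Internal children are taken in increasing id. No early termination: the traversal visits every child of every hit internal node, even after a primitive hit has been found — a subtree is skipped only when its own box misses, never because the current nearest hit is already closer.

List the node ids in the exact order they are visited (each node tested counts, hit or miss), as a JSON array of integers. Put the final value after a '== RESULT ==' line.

Traverse from the root:
N0 x:[5,45] y:[27,67] z:[24,115/3] -> hit [27,115/3], descend [4, 5]
  N4 x:[5,45] y:[27,59] z:[24,86/3] -> hit [27,86/3], descend [3, 10]
    N3 x:[5,36] y:[44,59] z:[24,28] -> miss, prune
    N10 x:[33,45] y:[27,41] z:[73/3,86/3] -> miss, prune
  N5 x:[17,41] y:[28,67] z:[30,115/3] -> hit [30,115/3], descend [8, 9]
    N8 x:[17,35] y:[31,54] z:[103/3,115/3] -> hit [103/3,35], descend [1, 6]
      N1 x:[17,35] y:[31,39] z:[36,115/3] -> miss, prune
      N6 x:[25,34] y:[41,54] z:[103/3,109/3] -> miss, prune
    N9 x:[30,41] y:[28,67] z:[30,101/3] -> hit [30,101/3] leaf, test {P5@t=30, P12(miss)}

Summary -> nodes [0, 4, 3, 10, 5, 8, 1, 6, 9]; box-tests=9; leaf-entries=1; first=P5

== RESULT ==
[0, 4, 3, 10, 5, 8, 1, 6, 9]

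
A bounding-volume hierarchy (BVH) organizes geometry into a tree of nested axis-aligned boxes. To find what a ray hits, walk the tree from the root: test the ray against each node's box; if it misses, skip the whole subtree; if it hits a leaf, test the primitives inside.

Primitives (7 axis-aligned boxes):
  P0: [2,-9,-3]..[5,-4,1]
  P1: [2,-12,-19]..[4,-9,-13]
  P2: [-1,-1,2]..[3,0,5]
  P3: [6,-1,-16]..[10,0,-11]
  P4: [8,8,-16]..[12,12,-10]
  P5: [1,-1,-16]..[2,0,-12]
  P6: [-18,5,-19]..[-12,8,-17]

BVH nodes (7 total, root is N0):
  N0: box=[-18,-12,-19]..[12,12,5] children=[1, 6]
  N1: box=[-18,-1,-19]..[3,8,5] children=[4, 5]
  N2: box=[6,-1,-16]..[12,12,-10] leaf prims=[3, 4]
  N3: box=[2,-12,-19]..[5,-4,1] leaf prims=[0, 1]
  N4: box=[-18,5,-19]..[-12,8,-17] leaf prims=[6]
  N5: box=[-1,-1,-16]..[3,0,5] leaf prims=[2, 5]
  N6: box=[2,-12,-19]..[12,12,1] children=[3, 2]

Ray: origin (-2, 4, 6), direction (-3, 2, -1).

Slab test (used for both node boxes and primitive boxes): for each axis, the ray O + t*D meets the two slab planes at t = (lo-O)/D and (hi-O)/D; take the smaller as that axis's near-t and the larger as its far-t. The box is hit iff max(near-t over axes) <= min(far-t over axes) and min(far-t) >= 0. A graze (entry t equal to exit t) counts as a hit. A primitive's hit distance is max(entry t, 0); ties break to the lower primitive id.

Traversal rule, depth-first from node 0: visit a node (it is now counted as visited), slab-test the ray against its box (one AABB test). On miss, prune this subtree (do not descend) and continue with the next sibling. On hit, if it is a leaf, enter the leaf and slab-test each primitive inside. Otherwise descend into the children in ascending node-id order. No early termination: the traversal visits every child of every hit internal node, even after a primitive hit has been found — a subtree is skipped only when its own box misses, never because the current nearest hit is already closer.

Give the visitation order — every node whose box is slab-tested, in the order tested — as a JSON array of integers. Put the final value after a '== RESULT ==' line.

Walk:
N0 x:[-14/3,16/3] y:[-8,4] z:[1,25] -> hit [1,4], descend [1, 6]
  N1 x:[-5/3,16/3] y:[-5/2,2] z:[1,25] -> hit [1,2], descend [4, 5]
    N4 x:[10/3,16/3] y:[1/2,2] z:[23,25] -> miss, prune
    N5 x:[-5/3,-1/3] y:[-5/2,-2] z:[1,22] -> miss, prune
  N6 x:[-14/3,-4/3] y:[-8,4] z:[5,25] -> miss, prune

5 AABB tests over nodes [0, 1, 4, 5, 6]; 0 leaves entered; closest miss.

== RESULT ==
[0, 1, 4, 5, 6]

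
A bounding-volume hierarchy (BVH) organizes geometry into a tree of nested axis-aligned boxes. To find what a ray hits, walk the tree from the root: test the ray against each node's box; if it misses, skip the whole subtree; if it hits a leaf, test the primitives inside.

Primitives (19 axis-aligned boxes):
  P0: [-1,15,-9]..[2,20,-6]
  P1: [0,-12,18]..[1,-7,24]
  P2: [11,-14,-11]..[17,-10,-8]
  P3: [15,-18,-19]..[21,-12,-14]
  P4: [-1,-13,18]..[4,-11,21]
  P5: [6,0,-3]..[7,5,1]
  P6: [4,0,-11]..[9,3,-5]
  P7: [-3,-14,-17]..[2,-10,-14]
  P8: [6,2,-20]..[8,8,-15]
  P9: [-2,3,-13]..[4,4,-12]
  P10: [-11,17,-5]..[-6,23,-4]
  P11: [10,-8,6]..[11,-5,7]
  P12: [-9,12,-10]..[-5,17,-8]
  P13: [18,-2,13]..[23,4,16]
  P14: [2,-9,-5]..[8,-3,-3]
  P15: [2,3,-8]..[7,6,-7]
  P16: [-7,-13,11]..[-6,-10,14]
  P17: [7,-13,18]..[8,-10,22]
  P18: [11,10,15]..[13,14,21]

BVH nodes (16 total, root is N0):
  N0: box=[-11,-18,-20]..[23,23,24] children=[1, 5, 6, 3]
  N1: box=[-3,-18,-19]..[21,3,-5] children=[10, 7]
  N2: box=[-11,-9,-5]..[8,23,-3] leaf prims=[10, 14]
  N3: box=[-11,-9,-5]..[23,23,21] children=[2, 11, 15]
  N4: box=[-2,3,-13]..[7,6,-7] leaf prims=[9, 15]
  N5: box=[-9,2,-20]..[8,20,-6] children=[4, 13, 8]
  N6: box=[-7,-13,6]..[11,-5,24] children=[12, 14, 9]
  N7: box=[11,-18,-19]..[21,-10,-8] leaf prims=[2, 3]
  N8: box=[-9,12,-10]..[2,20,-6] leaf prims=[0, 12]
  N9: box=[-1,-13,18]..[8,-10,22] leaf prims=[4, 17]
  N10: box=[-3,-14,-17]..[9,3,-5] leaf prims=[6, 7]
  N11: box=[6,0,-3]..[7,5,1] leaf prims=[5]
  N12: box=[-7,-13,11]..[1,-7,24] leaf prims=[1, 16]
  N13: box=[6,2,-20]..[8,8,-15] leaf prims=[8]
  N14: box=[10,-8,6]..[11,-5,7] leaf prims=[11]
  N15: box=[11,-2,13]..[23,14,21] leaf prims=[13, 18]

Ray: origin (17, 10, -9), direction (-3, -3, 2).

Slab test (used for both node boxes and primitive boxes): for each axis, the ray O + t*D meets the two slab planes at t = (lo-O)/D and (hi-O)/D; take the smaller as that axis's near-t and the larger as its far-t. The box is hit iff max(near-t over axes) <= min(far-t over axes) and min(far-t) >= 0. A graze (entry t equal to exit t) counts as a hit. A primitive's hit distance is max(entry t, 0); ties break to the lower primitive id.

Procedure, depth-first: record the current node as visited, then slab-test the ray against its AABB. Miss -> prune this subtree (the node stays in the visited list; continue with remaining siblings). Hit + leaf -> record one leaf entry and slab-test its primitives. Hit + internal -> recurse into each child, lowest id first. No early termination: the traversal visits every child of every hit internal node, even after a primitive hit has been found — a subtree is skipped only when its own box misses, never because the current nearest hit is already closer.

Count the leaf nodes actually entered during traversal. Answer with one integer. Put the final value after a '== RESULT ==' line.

Walk:
N0 x:[-2,28/3] y:[-13/3,28/3] z:[-11/2,33/2] -> hit [-2,28/3], descend [1, 3, 5, 6]
  N1 x:[-4/3,20/3] y:[7/3,28/3] z:[-5,2] -> miss, prune
  N3 x:[-2,28/3] y:[-13/3,19/3] z:[2,15] -> hit [2,19/3], descend [2, 11, 15]
    N2 x:[3,28/3] y:[-13/3,19/3] z:[2,3] -> hit [3,3] leaf, test {P10(miss), P14(miss)}
    N11 x:[10/3,11/3] y:[5/3,10/3] z:[3,5] -> hit [10/3,10/3] leaf, test {P5@t=10/3}
    N15 x:[-2,2] y:[-4/3,4] z:[11,15] -> miss, prune
  N5 x:[3,26/3] y:[-10/3,8/3] z:[-11/2,3/2] -> miss, prune
  N6 x:[2,8] y:[5,23/3] z:[15/2,33/2] -> hit [15/2,23/3], descend [9, 12, 14]
    N9 x:[3,6] y:[20/3,23/3] z:[27/2,31/2] -> miss, prune
    N12 x:[16/3,8] y:[17/3,23/3] z:[10,33/2] -> miss, prune
    N14 x:[2,7/3] y:[5,6] z:[15/2,8] -> miss, prune

order=[0, 1, 3, 2, 11, 15, 5, 6, 9, 12, 14]  |boxes|=11  |leaves|=2  hit=P5

== RESULT ==
2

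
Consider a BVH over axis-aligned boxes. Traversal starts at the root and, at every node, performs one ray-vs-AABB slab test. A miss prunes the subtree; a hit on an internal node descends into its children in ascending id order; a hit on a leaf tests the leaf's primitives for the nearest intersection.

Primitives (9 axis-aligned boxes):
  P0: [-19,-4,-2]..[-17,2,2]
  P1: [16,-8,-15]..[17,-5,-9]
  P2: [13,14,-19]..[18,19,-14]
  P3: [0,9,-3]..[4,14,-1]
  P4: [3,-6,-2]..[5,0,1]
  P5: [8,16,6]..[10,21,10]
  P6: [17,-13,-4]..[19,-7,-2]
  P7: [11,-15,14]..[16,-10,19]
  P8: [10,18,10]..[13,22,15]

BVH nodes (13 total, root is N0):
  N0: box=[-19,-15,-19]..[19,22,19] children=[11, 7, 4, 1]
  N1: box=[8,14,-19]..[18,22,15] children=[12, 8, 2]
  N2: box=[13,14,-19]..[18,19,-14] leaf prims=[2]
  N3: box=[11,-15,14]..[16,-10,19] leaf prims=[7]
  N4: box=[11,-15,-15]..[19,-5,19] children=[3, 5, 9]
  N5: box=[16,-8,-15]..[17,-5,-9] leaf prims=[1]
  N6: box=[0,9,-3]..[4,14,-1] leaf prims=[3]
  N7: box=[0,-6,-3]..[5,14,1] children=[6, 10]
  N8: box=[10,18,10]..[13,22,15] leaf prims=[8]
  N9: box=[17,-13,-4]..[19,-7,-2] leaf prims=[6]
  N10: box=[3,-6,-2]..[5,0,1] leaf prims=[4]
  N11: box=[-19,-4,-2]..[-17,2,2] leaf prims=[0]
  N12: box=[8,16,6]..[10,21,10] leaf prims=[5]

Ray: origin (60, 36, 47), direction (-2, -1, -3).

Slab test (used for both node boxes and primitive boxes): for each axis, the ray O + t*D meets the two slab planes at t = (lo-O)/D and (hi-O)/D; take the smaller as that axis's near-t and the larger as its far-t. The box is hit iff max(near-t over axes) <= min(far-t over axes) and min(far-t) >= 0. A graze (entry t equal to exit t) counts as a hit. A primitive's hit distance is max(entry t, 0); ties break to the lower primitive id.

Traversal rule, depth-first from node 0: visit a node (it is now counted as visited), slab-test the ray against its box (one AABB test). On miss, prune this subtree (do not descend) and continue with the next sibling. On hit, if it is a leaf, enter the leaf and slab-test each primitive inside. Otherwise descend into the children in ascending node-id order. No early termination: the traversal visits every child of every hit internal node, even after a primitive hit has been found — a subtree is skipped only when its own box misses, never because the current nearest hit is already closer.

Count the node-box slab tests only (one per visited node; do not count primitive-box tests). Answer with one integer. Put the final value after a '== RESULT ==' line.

Walk:
N0 x:[41/2,79/2] y:[14,51] z:[28/3,22] -> hit [41/2,22], descend [1, 4, 7, 11]
  N1 x:[21,26] y:[14,22] z:[32/3,22] -> hit [21,22], descend [2, 8, 12]
    N2 x:[21,47/2] y:[17,22] z:[61/3,22] -> hit [21,22] leaf, test {P2@t=21}
    N8 x:[47/2,25] y:[14,18] z:[32/3,37/3] -> miss, prune
    N12 x:[25,26] y:[15,20] z:[37/3,41/3] -> miss, prune
  N4 x:[41/2,49/2] y:[41,51] z:[28/3,62/3] -> miss, prune
  N7 x:[55/2,30] y:[22,42] z:[46/3,50/3] -> miss, prune
  N11 x:[77/2,79/2] y:[34,40] z:[15,49/3] -> miss, prune

Visited [0, 1, 2, 8, 12, 4, 7, 11]. Tests: 8 box, 1 leaf. Nearest: P2.

== RESULT ==
8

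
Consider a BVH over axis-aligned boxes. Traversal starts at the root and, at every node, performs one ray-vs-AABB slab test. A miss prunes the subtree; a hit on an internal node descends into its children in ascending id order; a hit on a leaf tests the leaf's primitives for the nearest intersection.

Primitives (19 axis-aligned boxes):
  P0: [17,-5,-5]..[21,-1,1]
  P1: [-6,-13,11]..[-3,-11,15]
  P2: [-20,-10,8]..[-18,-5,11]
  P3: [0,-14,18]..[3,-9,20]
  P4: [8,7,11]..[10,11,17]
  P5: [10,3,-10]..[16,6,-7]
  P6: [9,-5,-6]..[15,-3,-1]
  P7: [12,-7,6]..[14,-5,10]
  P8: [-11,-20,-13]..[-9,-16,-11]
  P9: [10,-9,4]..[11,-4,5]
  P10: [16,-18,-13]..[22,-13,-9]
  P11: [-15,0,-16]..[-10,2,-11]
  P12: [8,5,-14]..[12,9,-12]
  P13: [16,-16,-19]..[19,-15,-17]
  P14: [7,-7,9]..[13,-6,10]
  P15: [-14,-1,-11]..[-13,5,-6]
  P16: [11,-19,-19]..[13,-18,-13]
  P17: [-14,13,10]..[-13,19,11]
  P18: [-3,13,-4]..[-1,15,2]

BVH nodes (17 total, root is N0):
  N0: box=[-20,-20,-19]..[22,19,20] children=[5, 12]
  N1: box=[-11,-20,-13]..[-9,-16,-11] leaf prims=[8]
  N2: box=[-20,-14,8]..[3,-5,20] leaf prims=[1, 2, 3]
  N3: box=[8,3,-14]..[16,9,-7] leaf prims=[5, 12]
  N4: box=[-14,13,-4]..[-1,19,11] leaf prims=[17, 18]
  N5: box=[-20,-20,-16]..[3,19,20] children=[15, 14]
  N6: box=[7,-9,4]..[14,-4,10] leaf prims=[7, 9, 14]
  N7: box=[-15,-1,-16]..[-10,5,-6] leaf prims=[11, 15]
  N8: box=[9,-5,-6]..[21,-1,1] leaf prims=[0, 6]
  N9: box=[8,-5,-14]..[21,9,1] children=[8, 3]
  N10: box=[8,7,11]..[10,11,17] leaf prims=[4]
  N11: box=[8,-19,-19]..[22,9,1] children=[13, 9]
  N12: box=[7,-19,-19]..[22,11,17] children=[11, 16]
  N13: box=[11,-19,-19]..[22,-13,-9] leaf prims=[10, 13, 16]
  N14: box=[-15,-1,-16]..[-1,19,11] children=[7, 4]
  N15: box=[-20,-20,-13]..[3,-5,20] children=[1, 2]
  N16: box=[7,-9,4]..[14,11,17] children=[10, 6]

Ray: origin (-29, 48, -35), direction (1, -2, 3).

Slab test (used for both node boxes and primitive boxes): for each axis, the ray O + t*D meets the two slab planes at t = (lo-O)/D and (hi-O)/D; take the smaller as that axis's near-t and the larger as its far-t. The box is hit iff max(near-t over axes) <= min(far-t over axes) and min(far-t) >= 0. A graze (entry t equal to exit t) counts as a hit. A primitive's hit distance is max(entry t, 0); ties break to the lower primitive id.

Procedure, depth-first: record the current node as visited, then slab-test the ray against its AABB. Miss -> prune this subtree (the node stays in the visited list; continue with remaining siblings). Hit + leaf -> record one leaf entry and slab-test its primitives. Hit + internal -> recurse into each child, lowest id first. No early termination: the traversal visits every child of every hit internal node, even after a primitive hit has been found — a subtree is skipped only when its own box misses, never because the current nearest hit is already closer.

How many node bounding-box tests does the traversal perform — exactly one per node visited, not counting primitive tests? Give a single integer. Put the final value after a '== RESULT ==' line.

Traverse from the root:
N0 x:[9,51] y:[29/2,34] z:[16/3,55/3] -> hit [29/2,55/3], descend [5, 12]
  N5 x:[9,32] y:[29/2,34] z:[19/3,55/3] -> hit [29/2,55/3], descend [14, 15]
    N14 x:[14,28] y:[29/2,49/2] z:[19/3,46/3] -> hit [29/2,46/3], descend [4, 7]
      N4 x:[15,28] y:[29/2,35/2] z:[31/3,46/3] -> hit [15,46/3] leaf, test {P17@t=15, P18(miss)}
      N7 x:[14,19] y:[43/2,49/2] z:[19/3,29/3] -> miss, prune
    N15 x:[9,32] y:[53/2,34] z:[22/3,55/3] -> miss, prune
  N12 x:[36,51] y:[37/2,67/2] z:[16/3,52/3] -> miss, prune

Summary -> nodes [0, 5, 14, 4, 7, 15, 12]; box-tests=7; leaf-entries=1; first=P17

== RESULT ==
7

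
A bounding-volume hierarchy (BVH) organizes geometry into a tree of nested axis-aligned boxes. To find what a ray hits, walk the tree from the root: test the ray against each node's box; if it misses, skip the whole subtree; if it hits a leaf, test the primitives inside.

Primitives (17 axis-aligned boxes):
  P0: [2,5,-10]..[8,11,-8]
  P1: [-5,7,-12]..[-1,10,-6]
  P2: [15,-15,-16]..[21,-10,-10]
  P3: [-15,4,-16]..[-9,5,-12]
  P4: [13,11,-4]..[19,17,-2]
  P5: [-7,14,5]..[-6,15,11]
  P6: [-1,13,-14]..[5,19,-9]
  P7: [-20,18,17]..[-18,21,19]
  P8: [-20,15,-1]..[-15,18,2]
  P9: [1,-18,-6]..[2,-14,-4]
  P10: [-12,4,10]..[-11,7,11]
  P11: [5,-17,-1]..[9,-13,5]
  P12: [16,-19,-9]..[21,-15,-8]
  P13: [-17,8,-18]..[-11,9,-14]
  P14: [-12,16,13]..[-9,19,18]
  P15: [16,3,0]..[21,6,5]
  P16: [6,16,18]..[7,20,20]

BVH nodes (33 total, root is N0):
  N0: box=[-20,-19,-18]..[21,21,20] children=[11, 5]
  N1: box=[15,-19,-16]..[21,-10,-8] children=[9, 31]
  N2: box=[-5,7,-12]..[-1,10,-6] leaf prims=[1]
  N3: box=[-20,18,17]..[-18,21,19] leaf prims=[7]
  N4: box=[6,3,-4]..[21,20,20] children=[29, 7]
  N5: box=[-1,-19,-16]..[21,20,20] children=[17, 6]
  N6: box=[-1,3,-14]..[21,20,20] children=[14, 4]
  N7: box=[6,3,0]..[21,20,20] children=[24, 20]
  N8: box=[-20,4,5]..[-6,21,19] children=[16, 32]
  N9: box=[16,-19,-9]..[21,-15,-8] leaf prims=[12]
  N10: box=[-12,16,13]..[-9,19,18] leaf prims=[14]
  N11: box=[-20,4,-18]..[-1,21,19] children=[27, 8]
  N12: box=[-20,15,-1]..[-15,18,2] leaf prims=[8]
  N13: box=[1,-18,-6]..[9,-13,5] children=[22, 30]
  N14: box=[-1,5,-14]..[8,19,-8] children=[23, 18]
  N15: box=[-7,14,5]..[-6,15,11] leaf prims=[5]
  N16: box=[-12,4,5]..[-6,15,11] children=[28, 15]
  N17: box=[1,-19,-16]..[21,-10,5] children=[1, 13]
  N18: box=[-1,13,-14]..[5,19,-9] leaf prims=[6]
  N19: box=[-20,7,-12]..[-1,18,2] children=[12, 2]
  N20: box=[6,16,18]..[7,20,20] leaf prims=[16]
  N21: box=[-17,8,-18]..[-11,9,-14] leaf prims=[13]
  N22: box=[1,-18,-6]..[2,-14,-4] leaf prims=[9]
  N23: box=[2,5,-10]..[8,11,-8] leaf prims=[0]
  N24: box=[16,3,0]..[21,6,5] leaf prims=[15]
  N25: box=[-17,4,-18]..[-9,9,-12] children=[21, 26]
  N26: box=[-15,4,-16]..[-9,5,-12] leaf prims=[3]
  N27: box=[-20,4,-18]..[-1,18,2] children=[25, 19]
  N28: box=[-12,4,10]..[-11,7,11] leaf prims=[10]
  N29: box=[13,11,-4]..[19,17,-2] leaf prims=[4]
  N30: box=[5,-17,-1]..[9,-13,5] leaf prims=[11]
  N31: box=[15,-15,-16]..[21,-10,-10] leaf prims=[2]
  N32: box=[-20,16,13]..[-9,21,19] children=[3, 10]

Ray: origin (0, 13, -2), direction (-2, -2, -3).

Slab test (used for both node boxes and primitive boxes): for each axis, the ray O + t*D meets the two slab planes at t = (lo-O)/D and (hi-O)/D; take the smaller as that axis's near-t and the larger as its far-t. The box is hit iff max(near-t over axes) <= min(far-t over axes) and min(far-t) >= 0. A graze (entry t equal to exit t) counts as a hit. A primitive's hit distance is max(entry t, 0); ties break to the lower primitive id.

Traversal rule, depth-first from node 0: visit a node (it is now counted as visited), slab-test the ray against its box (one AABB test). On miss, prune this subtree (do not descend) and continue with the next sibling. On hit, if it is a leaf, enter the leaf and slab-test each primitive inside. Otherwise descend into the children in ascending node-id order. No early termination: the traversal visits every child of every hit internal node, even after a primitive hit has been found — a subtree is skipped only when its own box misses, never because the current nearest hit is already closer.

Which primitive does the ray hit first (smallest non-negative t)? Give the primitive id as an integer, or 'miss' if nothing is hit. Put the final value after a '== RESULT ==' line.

Traverse from the root:
N0 x:[-21/2,10] y:[-4,16] z:[-22/3,16/3] -> hit [-4,16/3], descend [5, 11]
  N5 x:[-21/2,1/2] y:[-7/2,16] z:[-22/3,14/3] -> hit [-7/2,1/2], descend [6, 17]
    N6 x:[-21/2,1/2] y:[-7/2,5] z:[-22/3,4] -> hit [-7/2,1/2], descend [4, 14]
      N4 x:[-21/2,-3] y:[-7/2,5] z:[-22/3,2/3] -> miss, prune
      N14 x:[-4,1/2] y:[-3,4] z:[2,4] -> miss, prune
    N17 x:[-21/2,-1/2] y:[23/2,16] z:[-7/3,14/3] -> miss, prune
  N11 x:[1/2,10] y:[-4,9/2] z:[-7,16/3] -> hit [1/2,9/2], descend [8, 27]
    N8 x:[3,10] y:[-4,9/2] z:[-7,-7/3] -> miss, prune
    N27 x:[1/2,10] y:[-5/2,9/2] z:[-4/3,16/3] -> hit [1/2,9/2], descend [19, 25]
      N19 x:[1/2,10] y:[-5/2,3] z:[-4/3,10/3] -> hit [1/2,3], descend [2, 12]
        N2 x:[1/2,5/2] y:[3/2,3] z:[4/3,10/3] -> hit [3/2,5/2] leaf, test {P1@t=3/2}
        N12 x:[15/2,10] y:[-5/2,-1] z:[-4/3,-1/3] -> miss, prune
      N25 x:[9/2,17/2] y:[2,9/2] z:[10/3,16/3] -> hit [9/2,9/2], descend [21, 26]
        N21 x:[11/2,17/2] y:[2,5/2] z:[4,16/3] -> miss, prune
        N26 x:[9/2,15/2] y:[4,9/2] z:[10/3,14/3] -> hit [9/2,9/2] leaf, test {P3@t=9/2}

Summary -> nodes [0, 5, 6, 4, 14, 17, 11, 8, 27, 19, 2, 12, 25, 21, 26]; box-tests=15; leaf-entries=2; first=P1

== RESULT ==
1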